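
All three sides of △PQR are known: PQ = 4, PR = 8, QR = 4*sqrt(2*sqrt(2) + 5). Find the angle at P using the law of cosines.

When all three sides of a triangle are known, the law of cosines can be rearranged to find any angle.
cos(C) = (a² + b² - c²) / (2ab) gives cos(P) = -sqrt(2)/2.
Taking the inverse cosine: P = 135°.

135°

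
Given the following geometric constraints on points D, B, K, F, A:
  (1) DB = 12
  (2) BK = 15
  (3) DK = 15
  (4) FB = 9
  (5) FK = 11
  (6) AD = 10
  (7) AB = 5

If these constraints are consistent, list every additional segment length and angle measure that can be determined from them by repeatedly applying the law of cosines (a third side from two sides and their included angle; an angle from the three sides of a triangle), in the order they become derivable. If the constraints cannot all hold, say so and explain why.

The constraints are consistent. Derivable facts, in order:
After 1 step:
- ∠ABD = 54.9°
- ∠ADB = 24.15°
- ∠BAD = 100.95°
- ∠BDK = 66.42°
- ∠BFK = 96.67°
- ∠BKD = 47.16°
- ∠BKF = 36.58°
- ∠DBK = 66.42°
- ∠FBK = 46.75°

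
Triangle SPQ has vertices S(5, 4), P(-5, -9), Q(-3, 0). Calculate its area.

Shoelace: Area = (1/2)|5(-9-0) + -5(0-4) + -3(4--9)| = (1/2)(64) = 32

32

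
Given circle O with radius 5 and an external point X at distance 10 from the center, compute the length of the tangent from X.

Let T be the point of tangency. Then OT ⊥ XT (radius ⊥ tangent).
In right triangle OTX: OX² = OT² + XT²
10² = 5² + XT²
XT² = 75, XT = 5*sqrt(3)

5*sqrt(3)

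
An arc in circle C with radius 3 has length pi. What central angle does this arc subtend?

The full circumference is 2πr = 6*pi.
The arc is pi / 6*pi = 1/6 of the full circle.
So the central angle = 1/6 × 360° = 60°.

60°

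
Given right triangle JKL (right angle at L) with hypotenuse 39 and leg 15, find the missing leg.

KL = sqrt(39^2 - 15^2) = sqrt(1296) = 36

36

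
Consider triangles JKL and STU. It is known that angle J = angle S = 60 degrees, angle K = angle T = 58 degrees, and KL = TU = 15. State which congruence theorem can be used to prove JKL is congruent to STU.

The given information provides:
angle J = angle S = 60 degrees, angle K = angle T = 58 degrees, and KL = TU = 15
This matches the AAS congruence theorem.
Two pairs of corresponding angles and a non-included side are equal (Angle-Angle-Side).

AAS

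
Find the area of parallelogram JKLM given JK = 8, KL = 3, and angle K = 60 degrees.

The area of a parallelogram equals the product of two adjacent sides times the sine of the included angle.
This is because the height equals 3 * sin(60°) = 3*sqrt(3)/2.
Area = 8 * 3*sqrt(3)/2 = 12*sqrt(3)

12*sqrt(3)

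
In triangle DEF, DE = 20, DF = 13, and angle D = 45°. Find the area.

When two sides and the included angle are known, the area formula is (1/2)ab sin(C).
The height from one side to the opposite vertex is 13 sin(45°) = 13*sqrt(2)/2.
Area = (1/2) * 20 * 13*sqrt(2)/2 = 65*sqrt(2).

65*sqrt(2)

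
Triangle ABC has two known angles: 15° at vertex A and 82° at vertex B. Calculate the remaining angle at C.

angle C = 180 - 15 - 82 = 83 degrees.

83 degrees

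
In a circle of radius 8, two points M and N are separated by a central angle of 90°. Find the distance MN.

Chord length = 2r sin(θ/2)
= 2 × 8 × sin(90°/2)
= 2 × 8 × sin(45°)
= 8*sqrt(2)

8*sqrt(2)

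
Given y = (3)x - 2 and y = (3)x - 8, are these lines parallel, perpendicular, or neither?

Slope of line 1: m1 = 3
Slope of line 2: m2 = 3
m1 = m2, so the lines are parallel.

Parallel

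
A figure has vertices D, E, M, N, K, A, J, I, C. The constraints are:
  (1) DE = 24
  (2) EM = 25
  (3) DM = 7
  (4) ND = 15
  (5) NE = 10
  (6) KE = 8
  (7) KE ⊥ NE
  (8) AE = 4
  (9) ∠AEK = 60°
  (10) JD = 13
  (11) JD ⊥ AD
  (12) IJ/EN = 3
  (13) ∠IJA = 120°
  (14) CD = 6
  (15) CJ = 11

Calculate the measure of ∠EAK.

Step 1: By the law of cosines on triangle AEK: AK² = 4² + 8² − 2·4·8·cos(60°) = 48, so AK = 4·√3.
Step 2: By the inverse law of cosines on triangle EAK: cos(∠EAK) = (4² + (4·√3)² − 8²) / (2·4·4·√3) = 0/55.43 = 0, so ∠EAK = 90°.

Therefore, the measure of angle ∠EAK = 90°.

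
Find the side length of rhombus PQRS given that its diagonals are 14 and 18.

In a rhombus, the diagonals bisect each other perpendicularly, creating four congruent right triangles.
Each triangle has legs 7 (half of 14) and 9 (half of 18).
The hypotenuse of each right triangle is a side of the rhombus:
side = sqrt(7^2 + 9^2) = sqrt(130)

sqrt(130)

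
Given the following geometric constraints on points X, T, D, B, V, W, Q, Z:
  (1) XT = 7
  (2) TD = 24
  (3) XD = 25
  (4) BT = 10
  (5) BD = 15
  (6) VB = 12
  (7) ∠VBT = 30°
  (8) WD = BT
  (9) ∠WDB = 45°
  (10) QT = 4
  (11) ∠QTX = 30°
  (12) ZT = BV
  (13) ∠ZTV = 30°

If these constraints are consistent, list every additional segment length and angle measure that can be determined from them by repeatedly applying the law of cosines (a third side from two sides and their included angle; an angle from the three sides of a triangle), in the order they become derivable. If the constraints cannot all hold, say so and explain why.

The constraints are consistent. Derivable facts, in order:
After 1 step:
- BW ≈ 10.62
- TV ≈ 6.01
- XQ ≈ 4.06
- ∠BDT = 13.19°
- ∠BTD = 20.02°
- ∠DBT = 146.79°
- ∠DTX = 90°
- ∠DXT = 73.74°
- ∠TDX = 16.26°
After 2 steps:
- VZ ≈ 7.43
- ∠BTV = 93.74°
- ∠BVT = 56.26°
- ∠BWD = 93.27°
- ∠DBW = 41.73°
- ∠QXT = 29.49°
- ∠TQX = 120.51°
After 3 steps:
- ∠TVZ = 126.13°
- ∠TZV = 23.87°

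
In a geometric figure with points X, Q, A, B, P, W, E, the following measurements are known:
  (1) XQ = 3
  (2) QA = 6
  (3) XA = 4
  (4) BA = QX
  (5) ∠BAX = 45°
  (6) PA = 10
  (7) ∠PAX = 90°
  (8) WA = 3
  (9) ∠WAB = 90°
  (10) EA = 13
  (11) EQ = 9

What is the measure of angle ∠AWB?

From the given relations: BA = QX = 3.
Step 1: By the law of cosines on triangle WAB: WB² = 3² + 3² − 2·3·3·cos(90°) = 18, so WB = 3·√2.
Step 2: By the inverse law of cosines on triangle AWB: cos(∠AWB) = (3² + (3·√2)² − 3²) / (2·3·3·√2) = 18/25.46 = 0.7071, so ∠AWB = 45°.

Therefore, the measure of angle ∠AWB = 45°.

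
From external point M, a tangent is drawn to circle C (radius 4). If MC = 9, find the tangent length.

The tangent, radius, and line from the external point to the center form a right triangle.
The right angle is where the tangent meets the radius.
By the Pythagorean theorem: tangent² + 4² = 9²
tangent² = 81 - 16 = 65
tangent = sqrt(65)

sqrt(65)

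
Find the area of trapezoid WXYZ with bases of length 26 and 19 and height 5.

Area = (26 + 19) * 5 / 2 = 225 / 2 = 225/2

225/2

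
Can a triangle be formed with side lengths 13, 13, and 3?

Sort the sides: 3, 13, 13.
It suffices to check that the sum of the two smallest exceeds the largest:
3 + 13 = 16 > 13. ✓
Yes, a valid triangle can be formed.

Yes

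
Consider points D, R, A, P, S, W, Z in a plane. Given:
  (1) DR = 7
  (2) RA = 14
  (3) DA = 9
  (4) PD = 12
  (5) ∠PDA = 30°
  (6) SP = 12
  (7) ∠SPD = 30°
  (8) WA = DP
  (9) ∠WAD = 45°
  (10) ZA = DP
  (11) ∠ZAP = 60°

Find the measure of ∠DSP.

Step 1: By the law of cosines on triangle SPD: SD² = 12² + 12² − 2·12·12·cos(30°) = 38.58, so SD ≈ 6.21.
Step 2: By the inverse law of cosines on triangle DSP: cos(∠DSP) = (6.21² + 12² − 12²) / (2·6.21·12) = 38.58/149.08 = 0.2588, so ∠DSP = 75°.

Therefore, the measure of angle ∠DSP = 75°.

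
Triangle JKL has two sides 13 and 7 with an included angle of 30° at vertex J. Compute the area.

Area = (1/2)(13)(7) sin(30°) = (1/2)(13)(7)(1/2) = 91/4

91/4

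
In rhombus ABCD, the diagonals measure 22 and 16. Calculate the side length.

Half-diagonals are 11 and 8. side = sqrt(11^2 + 8^2) = sqrt(185)

sqrt(185)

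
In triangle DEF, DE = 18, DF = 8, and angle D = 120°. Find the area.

Area = (1/2)(18)(8) sin(120°) = (1/2)(18)(8)(sqrt(3)/2) = 36*sqrt(3)

36*sqrt(3)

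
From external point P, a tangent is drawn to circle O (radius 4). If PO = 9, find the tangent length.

Let T be the point of tangency. Then OT ⊥ PT (radius ⊥ tangent).
In right triangle OTP: OP² = OT² + PT²
9² = 4² + PT²
PT² = 65, PT = sqrt(65)

sqrt(65)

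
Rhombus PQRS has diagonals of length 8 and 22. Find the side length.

Half-diagonals are 4 and 11. side = sqrt(4^2 + 11^2) = sqrt(137)

sqrt(137)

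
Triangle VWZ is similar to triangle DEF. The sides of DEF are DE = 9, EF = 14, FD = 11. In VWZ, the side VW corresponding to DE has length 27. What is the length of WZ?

k = 27/9 = 3. WZ = 3 * 14 = 42.

42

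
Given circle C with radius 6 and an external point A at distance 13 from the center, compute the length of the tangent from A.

Let T be the point of tangency. Then CT ⊥ AT (radius ⊥ tangent).
In right triangle CTA: CA² = CT² + AT²
13² = 6² + AT²
AT² = 133, AT = sqrt(133)

sqrt(133)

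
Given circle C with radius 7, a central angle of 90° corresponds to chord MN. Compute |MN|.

Drop a perpendicular from the center to the chord, bisecting both the chord and the central angle.
Each half-chord = r sin(θ/2) = 7 sin(45°).
The full chord = 2 × 7 × sin(45°) = 7*sqrt(2).

7*sqrt(2)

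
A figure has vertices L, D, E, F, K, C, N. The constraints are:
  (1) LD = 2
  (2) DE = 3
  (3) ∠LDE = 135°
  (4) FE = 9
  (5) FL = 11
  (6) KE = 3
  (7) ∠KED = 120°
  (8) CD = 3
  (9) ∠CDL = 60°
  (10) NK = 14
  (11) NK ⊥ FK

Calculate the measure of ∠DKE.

Step 1: By the law of cosines on triangle KED: KD² = 3² + 3² − 2·3·3·cos(120°) = 27, so KD = 3·√3.
Step 2: By the inverse law of cosines on triangle DKE: cos(∠DKE) = ((3·√3)² + 3² − 3²) / (2·3·√3·3) = 27/31.18 = 0.866, so ∠DKE = 30°.

Therefore, the measure of angle ∠DKE = 30°.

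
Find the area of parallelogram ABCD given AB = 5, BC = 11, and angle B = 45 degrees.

The area of a parallelogram equals the product of two adjacent sides times the sine of the included angle.
This is because the height equals 11 * sin(45°) = 11*sqrt(2)/2.
Area = 5 * 11*sqrt(2)/2 = 55*sqrt(2)/2

55*sqrt(2)/2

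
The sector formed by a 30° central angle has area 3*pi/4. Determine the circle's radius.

r² = 360 × 3*pi/4 / (π × 30) = 9, so r = 3.

3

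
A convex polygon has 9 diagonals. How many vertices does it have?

Using d = n(n - 3)/2, we solve 9 = n(n - 3)/2.
So n(n - 3) = 18.
Testing n = 6: 6 * 3 = 18 = 18. Correct.
The polygon has 6 sides.

6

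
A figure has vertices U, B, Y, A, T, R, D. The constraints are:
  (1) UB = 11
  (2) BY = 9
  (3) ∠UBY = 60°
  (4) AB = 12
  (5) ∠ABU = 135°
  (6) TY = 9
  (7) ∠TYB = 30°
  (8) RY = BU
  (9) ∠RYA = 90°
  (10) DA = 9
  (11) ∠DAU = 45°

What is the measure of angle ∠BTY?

Step 1: By the law of cosines on triangle TYB: TB² = 9² + 9² − 2·9·9·cos(30°) = 21.7, so TB ≈ 4.66.
Step 2: By the inverse law of cosines on triangle BTY: cos(∠BTY) = (4.66² + 9² − 9²) / (2·4.66·9) = 21.7/83.86 = 0.2588, so ∠BTY = 75°.

Therefore, the measure of angle ∠BTY = 75°.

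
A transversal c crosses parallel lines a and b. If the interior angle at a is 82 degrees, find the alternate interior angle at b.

Alternate interior angles are equal: 82 degrees.

82 degrees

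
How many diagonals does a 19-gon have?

Total line segments between 19 vertices = C(19,2) = 171.
Subtract the 19 sides: 171 - 19 = 152 diagonals.

152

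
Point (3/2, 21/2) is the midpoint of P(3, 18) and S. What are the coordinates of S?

Using the midpoint formula: M = ((x1 + x2)/2, (y1 + y2)/2)
We know M = (3/2, 21/2) and P = (3, 18)
For x: 3/2 = (3 + x2)/2, so x2 = 2*3/2 - 3 = 0
For y: 21/2 = (18 + y2)/2, so y2 = 2*21/2 - 18 = 3
S = (0, 3)

(0, 3)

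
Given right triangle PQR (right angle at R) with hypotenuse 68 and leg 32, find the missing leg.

By the Pythagorean theorem: QR^2 = PQ^2 - PR^2
QR^2 = 68^2 - 32^2 = 4624 - 1024 = 3600
QR = sqrt(3600) = 60

60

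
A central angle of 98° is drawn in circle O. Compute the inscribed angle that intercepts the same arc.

By the inscribed angle theorem, the inscribed angle is half the central angle.
Inscribed angle = 98° / 2 = 49°

49°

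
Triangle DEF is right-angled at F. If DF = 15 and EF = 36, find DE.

In a right triangle, the square of the hypotenuse equals the sum of the squares of the two legs.
The legs are 15 and 36, so the hypotenuse = sqrt(225 + 1296) = sqrt(1521) = 39.

39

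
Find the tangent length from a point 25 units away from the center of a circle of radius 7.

tangent = √(d² - r²) = √(25² - 7²) = √(625 - 49) = √576 = 24

24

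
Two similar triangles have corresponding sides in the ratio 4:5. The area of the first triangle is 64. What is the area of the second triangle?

Area ratio = (4/5)^2 = 16/25. Area of the second triangle = 64 * 25/16 = 100.

100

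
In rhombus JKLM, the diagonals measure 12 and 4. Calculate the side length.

Half-diagonals are 6 and 2. side = sqrt(6^2 + 2^2) = sqrt(40) = 2*sqrt(10)

2*sqrt(10)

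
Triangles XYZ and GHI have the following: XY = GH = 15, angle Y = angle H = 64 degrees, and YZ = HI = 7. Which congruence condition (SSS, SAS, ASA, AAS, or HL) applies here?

The given information provides:
XY = GH = 15, angle Y = angle H = 64 degrees, and YZ = HI = 7
This matches the SAS congruence theorem.
Two pairs of corresponding sides and the included angle are equal (Side-Angle-Side).

SAS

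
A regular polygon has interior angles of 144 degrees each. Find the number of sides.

The exterior angle is the supplement of the interior angle: 180 - 144 = 36 degrees.
Since the exterior angles of any convex polygon sum to 360 degrees, the number of sides is 360 / 36 = 10.

10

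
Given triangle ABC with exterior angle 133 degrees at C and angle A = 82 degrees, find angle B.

angle B = 133 - 82 = 51 degrees (exterior angle theorem).

51 degrees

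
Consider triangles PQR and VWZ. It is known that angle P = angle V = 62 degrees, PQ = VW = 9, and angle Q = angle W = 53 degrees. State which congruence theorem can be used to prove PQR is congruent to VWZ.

The given information matches ASA: Two pairs of corresponding angles and the included side are equal (Angle-Side-Angle).

ASA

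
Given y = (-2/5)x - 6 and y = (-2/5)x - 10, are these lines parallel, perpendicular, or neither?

Slope of line 1: m1 = -2/5
Slope of line 2: m2 = -2/5
Two lines are parallel if and only if they have equal slopes (or both are vertical).
Here m1 = m2 = -2/5, confirming the lines are parallel.

Parallel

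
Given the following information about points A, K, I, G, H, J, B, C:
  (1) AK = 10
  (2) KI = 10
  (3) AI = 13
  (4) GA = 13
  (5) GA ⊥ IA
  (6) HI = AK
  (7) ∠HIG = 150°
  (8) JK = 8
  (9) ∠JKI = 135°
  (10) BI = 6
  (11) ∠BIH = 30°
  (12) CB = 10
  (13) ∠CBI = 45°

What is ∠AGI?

Step 1: By the law of cosines on triangle GAI: GI² = 13² + 13² − 2·13·13·cos(90°) = 338, so GI = 13·√2.
Step 2: By the inverse law of cosines on triangle AGI: cos(∠AGI) = (13² + (13·√2)² − 13²) / (2·13·13·√2) = 338/478 = 0.7071, so ∠AGI = 45°.

Therefore, the measure of angle ∠AGI = 45°.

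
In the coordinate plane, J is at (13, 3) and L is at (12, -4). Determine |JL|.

d = sqrt((-1)^2 + (-7)^2) = sqrt(50) = 5*sqrt(2)

5*sqrt(2)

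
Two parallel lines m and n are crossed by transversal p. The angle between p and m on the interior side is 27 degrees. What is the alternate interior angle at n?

Alternate interior angles are equal: 27 degrees.

27 degrees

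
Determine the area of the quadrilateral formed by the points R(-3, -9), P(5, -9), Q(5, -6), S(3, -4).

Using the Shoelace formula for a quadrilateral (vertices in order):
Area = (1/2)|sum of (x_i * y_(i+1) - x_(i+1) * y_i)|
Terms: (-3*-9 - 5*-9) = 72, (5*-6 - 5*-9) = 15, (5*-4 - 3*-6) = -2, (3*-9 - -3*-4) = -39
Sum = 46
Area = (1/2)(46) = 23

23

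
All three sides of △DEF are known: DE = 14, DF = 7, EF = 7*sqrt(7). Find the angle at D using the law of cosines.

By the inverse law of cosines: cos(D) = (DE² + DF² - EF²) / (2 × DE × DF)
cos(D) = (14² + 7² - (7*sqrt(7))²) / (2 × 14 × 7)
cos(D) = (196 + 49 - (343)) / 196
cos(D) = -1/2
D = arccos(-1/2) = 120°

120°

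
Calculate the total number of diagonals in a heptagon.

The number of diagonals in an n-gon is n(n - 3)/2.
For n = 7: 7(7 - 3)/2 = 7 × 4 / 2 = 14.

14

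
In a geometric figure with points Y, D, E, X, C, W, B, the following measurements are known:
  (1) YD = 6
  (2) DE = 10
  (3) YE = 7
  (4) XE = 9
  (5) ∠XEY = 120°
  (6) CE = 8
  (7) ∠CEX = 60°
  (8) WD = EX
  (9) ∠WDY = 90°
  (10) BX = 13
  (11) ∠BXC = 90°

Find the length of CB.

Step 1: By the law of cosines on triangle CEX: CX² = 8² + 9² − 2·8·9·cos(60°) = 73, so CX = √73.
Step 2: By the law of cosines on triangle CXB: CB² = √73² + 13² − 2·√73·13·cos(90°) = 242, so CB = 11·√2.

Therefore, the length of CB = 11·√2.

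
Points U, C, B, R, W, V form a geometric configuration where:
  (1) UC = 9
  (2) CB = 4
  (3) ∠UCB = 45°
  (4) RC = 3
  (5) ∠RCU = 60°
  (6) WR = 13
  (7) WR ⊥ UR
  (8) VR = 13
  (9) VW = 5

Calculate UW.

Step 1: By the law of cosines on triangle UCR: UR² = 9² + 3² − 2·9·3·cos(60°) = 63, so UR = 3·√7.
Step 2: By the law of cosines on triangle URW: UW² = (3·√7)² + 13² − 2·3·√7·13·cos(90°) = 232, so UW = 2·√58.

Therefore, the length of UW = 2·√58.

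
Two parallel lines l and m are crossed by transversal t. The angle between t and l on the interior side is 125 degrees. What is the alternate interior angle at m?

Alternate interior angles are equal: 125 degrees.

125 degrees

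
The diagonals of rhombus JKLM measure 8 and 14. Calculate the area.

Area of a rhombus = (d1 * d2) / 2
Area = (8 * 14) / 2
Area = 112 / 2
Area = 56

56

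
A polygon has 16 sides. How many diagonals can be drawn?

Each of the 16 vertices connects to 13 non-adjacent vertices via diagonals.
Total connections = 16 × 13 = 208, but each diagonal is counted twice.
Number of diagonals = 208 / 2 = 104.

104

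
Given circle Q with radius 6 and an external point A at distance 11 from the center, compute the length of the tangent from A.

Let T be the point of tangency. Then QT ⊥ AT (radius ⊥ tangent).
In right triangle QTA: QA² = QT² + AT²
11² = 6² + AT²
AT² = 85, AT = sqrt(85)

sqrt(85)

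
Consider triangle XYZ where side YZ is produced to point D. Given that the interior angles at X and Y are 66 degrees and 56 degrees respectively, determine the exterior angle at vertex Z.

By the exterior angle theorem, an exterior angle of a triangle equals the sum of the two remote interior angles.
Exterior angle = angle X + angle Y
Exterior angle = 66 + 56 = 122 degrees

122 degrees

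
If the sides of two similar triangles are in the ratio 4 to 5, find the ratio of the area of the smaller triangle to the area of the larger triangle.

Area scales with the square of linear dimensions. If every length is multiplied by 4/5, then the area is multiplied by (4/5)^2 = 16/25.
The area ratio is 16:25.

16:25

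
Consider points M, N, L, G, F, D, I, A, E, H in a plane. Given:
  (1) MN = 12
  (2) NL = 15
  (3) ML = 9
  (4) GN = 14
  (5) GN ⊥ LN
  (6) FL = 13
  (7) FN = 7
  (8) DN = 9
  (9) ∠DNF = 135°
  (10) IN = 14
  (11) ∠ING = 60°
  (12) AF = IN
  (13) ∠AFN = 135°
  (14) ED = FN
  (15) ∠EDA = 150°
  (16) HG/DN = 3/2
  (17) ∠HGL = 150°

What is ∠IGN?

Step 1: By the law of cosines on triangle GNI: GI² = 14² + 14² − 2·14·14·cos(60°) = 196, so GI = 14.
Step 2: By the inverse law of cosines on triangle IGN: cos(∠IGN) = (14² + 14² − 14²) / (2·14·14) = 196/392 = 0.5, so ∠IGN = 60°.

Therefore, the measure of angle ∠IGN = 60°.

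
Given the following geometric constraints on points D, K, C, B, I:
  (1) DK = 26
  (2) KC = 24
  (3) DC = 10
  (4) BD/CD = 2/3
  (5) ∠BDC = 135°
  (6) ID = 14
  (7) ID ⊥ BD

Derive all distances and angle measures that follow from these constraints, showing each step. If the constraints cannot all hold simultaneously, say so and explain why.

The constraints are consistent.

From the given relations:
  BD = 2/3·CD = 2/3·10 ≈ 6.67

Step 1: From CD = 10, DB = 6.67, and ∠CDB = 135°, by the law of cosines:
  CB² = CD² + DB² - 2·CD·DB·cos(135°) = 100 + 44.44 + 94.28 = 238.7
  CB ≈ 15.45

Step 2: From BD = 6.67, DI = 14, and ∠BDI = 90°, by the law of cosines:
  BI² = BD² + DI² - 2·BD·DI·cos(90°) = 44.44 + 196 - 0 = 240.4
  BI ≈ 15.51

Step 3: From DC = 10, DK = 26, CK = 24, by the inverse law of cosines:
  cos(∠CDK) = (DC² + DK² - CK²) / (2·DC·DK)
  ∠CDK = 67.38°

Step 4: From KC = 24, KD = 26, CD = 10, by the inverse law of cosines:
  cos(∠CKD) = (KC² + KD² - CD²) / (2·KC·KD)
  ∠CKD = 22.62°

Step 5: From CD = 10, CK = 24, DK = 26, by the inverse law of cosines:
  cos(∠DCK) = (CD² + CK² - DK²) / (2·CD·CK)
  ∠DCK = 90°

Step 6: From CB = 15.45, CD = 10, BD = 6.67, by the inverse law of cosines:
  cos(∠BCD) = (CB² + CD² - BD²) / (2·CB·CD)
  ∠BCD = 17.76°

Step 7: From BC = 15.45, BD = 6.67, CD = 10, by the inverse law of cosines:
  cos(∠CBD) = (BC² + BD² - CD²) / (2·BC·BD)
  ∠CBD = 27.24°

Step 8: From BD = 6.67, BI = 15.51, DI = 14, by the inverse law of cosines:
  cos(∠DBI) = (BD² + BI² - DI²) / (2·BD·BI)
  ∠DBI = 64.54°

Step 9: From IB = 15.51, ID = 14, BD = 6.67, by the inverse law of cosines:
  cos(∠BID) = (IB² + ID² - BD²) / (2·IB·ID)
  ∠BID = 25.46°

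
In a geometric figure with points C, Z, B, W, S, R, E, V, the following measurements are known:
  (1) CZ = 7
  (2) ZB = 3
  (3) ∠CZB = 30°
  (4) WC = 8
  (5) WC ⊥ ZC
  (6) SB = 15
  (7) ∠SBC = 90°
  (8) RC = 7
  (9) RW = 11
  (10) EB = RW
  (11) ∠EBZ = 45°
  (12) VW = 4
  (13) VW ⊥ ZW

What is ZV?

Step 1: By the law of cosines on triangle ZCW: ZW² = 7² + 8² − 2·7·8·cos(90°) = 113, so ZW = √113.
Step 2: By the law of cosines on triangle ZWV: ZV² = √113² + 4² − 2·√113·4·cos(90°) = 129, so ZV = √129.

Therefore, the length of ZV = √129.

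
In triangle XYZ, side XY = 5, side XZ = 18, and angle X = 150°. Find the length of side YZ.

When two sides and the included angle are known, the law of cosines gives the third side.
c^2 = a^2 + b^2 - 2ab cos(C) generalizes the Pythagorean theorem to non-right triangles.
Here: YZ^2 = 25 + 324 - 180*(-sqrt(3)/2) = 90*sqrt(3) + 349
YZ = sqrt(90*sqrt(3) + 349)

sqrt(90*sqrt(3) + 349)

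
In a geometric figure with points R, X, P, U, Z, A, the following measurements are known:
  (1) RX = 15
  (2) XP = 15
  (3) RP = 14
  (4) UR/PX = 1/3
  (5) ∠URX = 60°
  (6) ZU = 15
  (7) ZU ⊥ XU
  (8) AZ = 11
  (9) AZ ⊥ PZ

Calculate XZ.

From the given relations: UR = 1/3·PX = 1/3·15 = 5.
Step 1: By the law of cosines on triangle URX: UX² = 5² + 15² − 2·5·15·cos(60°) = 175, so UX = 5·√7.
Step 2: By the law of cosines on triangle XUZ: XZ² = (5·√7)² + 15² − 2·5·√7·15·cos(90°) = 400, so XZ = 20.

Therefore, the length of XZ = 20.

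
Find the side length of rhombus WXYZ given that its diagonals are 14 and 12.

In a rhombus, the diagonals bisect each other perpendicularly, creating four congruent right triangles.
Each triangle has legs 7 (half of 14) and 6 (half of 12).
The hypotenuse of each right triangle is a side of the rhombus:
side = sqrt(7^2 + 6^2) = sqrt(85)

sqrt(85)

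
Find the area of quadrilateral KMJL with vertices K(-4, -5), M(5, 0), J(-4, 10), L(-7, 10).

Shoelace: sum of cross terms = 180, Area = (1/2)|180| = 90

90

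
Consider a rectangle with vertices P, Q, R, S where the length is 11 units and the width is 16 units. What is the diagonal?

d = sqrt(11^2 + 16^2) = sqrt(377)

sqrt(377)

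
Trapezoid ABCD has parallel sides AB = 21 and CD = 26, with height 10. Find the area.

Area of a trapezoid = (base1 + base2) * height / 2
Area = (21 + 26) * 10 / 2
Area = 47 * 10 / 2
Area = 470 / 2
Area = 235

235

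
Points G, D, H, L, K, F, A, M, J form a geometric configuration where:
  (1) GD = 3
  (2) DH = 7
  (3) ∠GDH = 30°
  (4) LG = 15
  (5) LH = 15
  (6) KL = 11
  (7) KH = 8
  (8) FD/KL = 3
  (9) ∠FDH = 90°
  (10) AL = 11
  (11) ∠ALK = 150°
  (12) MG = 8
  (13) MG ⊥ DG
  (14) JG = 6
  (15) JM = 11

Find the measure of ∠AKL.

Step 1: By the law of cosines on triangle KLA: KA² = 11² + 11² − 2·11·11·cos(150°) = 451.58, so KA ≈ 21.25.
Step 2: By the inverse law of cosines on triangle AKL: cos(∠AKL) = (21.25² + 11² − 11²) / (2·21.25·11) = 451.58/467.51 = 0.9659, so ∠AKL = 15°.

Therefore, the measure of angle ∠AKL = 15°.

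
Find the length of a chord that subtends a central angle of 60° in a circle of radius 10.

Drop a perpendicular from the center to the chord, bisecting both the chord and the central angle.
Each half-chord = r sin(θ/2) = 10 sin(30°).
The full chord = 2 × 10 × sin(30°) = 10.

10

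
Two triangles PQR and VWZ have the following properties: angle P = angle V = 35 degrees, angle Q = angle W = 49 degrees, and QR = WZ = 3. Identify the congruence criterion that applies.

The given information matches AAS: Two pairs of corresponding angles and a non-included side are equal (Angle-Angle-Side).

AAS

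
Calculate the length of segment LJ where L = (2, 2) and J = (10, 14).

The horizontal distance is |10 - 2| = 8 and the vertical distance is |14 - 2| = 12.
By the Pythagorean theorem, d = sqrt(8^2 + 12^2) = sqrt(208) = 4*sqrt(13).

4*sqrt(13)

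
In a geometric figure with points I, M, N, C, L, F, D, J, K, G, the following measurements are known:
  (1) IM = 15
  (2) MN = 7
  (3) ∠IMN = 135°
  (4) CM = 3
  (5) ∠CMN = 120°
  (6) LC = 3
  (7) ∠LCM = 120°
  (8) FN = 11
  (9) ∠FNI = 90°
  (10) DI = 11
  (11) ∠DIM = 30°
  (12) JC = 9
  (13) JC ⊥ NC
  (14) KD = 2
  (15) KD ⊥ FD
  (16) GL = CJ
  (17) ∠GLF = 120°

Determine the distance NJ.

Step 1: By the law of cosines on triangle CMN: CN² = 3² + 7² − 2·3·7·cos(120°) = 79, so CN = √79.
Step 2: By the law of cosines on triangle NCJ: NJ² = √79² + 9² − 2·√79·9·cos(90°) = 160, so NJ = 4·√10.

Therefore, the length of NJ = 4·√10.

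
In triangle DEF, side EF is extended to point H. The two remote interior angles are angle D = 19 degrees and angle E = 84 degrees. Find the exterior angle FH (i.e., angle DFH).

The interior angle at F is 180 - 19 - 84 = 77 degrees.
The exterior angle and interior angle at F are supplementary:
Exterior angle = 180 - 77 = 103 degrees.

103 degrees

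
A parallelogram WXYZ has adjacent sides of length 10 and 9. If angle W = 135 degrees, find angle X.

Consecutive angles are supplementary: angle X = 180 - 135 = 45 degrees.

45 degrees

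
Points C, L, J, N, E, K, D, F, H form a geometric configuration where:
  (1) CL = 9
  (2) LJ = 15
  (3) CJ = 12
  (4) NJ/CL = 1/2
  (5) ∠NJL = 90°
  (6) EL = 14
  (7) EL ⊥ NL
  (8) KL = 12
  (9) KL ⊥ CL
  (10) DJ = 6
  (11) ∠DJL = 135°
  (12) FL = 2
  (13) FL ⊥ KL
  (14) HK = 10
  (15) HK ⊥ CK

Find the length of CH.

Step 1: By the law of cosines on triangle CLK: CK² = 9² + 12² − 2·9·12·cos(90°) = 225, so CK = 15.
Step 2: By the law of cosines on triangle CKH: CH² = 15² + 10² − 2·15·10·cos(90°) = 325, so CH = 5·√13.

Therefore, the length of CH = 5·√13.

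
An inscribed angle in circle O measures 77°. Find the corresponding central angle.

By the inscribed angle theorem, the central angle is twice the inscribed angle.
Central angle = 2 × 77° = 154°

154°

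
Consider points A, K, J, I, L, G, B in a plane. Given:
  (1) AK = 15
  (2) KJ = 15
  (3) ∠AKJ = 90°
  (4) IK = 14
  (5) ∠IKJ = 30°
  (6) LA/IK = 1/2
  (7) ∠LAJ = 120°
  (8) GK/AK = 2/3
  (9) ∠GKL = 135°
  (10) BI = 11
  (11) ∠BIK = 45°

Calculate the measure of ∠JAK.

Step 1: By the law of cosines on triangle AKJ: AJ² = 15² + 15² − 2·15·15·cos(90°) = 450, so AJ = 15·√2.
Step 2: By the inverse law of cosines on triangle JAK: cos(∠JAK) = ((15·√2)² + 15² − 15²) / (2·15·√2·15) = 450/636.4 = 0.7071, so ∠JAK = 45°.

Therefore, the measure of angle ∠JAK = 45°.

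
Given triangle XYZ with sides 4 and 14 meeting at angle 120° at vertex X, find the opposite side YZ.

Law of cosines: YZ^2 = 4^2 + 14^2 - 2(4)(14)cos(120°) = 268, so YZ = 2*sqrt(67).

2*sqrt(67)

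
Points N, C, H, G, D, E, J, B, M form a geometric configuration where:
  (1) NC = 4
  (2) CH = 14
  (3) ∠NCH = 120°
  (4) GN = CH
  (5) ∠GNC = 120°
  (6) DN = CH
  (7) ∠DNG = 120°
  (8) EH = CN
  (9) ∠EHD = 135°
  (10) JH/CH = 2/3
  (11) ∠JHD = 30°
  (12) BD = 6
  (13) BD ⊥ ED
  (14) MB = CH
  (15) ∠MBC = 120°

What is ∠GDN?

From the given relations: DN = CH = 14; GN = CH = 14.
Step 1: By the law of cosines on triangle DNG: DG² = 14² + 14² − 2·14·14·cos(120°) = 588, so DG = 14·√3.
Step 2: By the inverse law of cosines on triangle GDN: cos(∠GDN) = ((14·√3)² + 14² − 14²) / (2·14·√3·14) = 588/678.96 = 0.866, so ∠GDN = 30°.

Therefore, the measure of angle ∠GDN = 30°.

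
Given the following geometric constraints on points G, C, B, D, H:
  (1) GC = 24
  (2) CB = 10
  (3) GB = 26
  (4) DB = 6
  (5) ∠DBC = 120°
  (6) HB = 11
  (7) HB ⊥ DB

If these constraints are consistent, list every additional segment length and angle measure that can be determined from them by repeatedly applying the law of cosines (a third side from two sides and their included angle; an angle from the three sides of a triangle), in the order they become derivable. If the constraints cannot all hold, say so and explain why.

The constraints are consistent. Derivable facts, in order:
After 1 step:
- CD = 14
- DH = √157
- ∠BCG = 90°
- ∠BGC = 22.62°
- ∠CBG = 67.38°
After 2 steps:
- ∠BCD = 21.79°
- ∠BDC = 38.21°
- ∠BDH = 61.39°
- ∠BHD = 28.61°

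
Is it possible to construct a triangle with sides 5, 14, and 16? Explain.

Yes.
The triangle inequality requires that the sum of any two sides exceeds the third.
Here 5 + 14 = 19 > 16, so the condition is met.

Yes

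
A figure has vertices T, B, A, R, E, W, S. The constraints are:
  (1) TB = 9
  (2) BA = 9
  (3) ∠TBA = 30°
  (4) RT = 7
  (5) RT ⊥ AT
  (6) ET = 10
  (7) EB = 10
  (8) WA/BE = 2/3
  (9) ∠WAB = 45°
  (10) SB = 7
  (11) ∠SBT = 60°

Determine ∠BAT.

Step 1: By the law of cosines on triangle ABT: AT² = 9² + 9² − 2·9·9·cos(30°) = 21.7, so AT ≈ 4.66.
Step 2: By the inverse law of cosines on triangle BAT: cos(∠BAT) = (9² + 4.66² − 9²) / (2·9·4.66) = 21.7/83.86 = 0.2588, so ∠BAT = 75°.

Therefore, the measure of angle ∠BAT = 75°.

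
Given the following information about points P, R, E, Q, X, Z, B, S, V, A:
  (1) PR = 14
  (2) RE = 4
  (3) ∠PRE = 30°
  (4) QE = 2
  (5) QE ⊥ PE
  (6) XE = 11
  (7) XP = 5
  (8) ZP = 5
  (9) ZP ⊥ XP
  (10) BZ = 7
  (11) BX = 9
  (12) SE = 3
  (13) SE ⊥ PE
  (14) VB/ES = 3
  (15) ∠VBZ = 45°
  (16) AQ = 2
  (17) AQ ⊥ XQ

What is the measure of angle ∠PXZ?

Step 1: By the law of cosines on triangle XPZ: XZ² = 5² + 5² − 2·5·5·cos(90°) = 50, so XZ = 5·√2.
Step 2: By the inverse law of cosines on triangle PXZ: cos(∠PXZ) = (5² + (5·√2)² − 5²) / (2·5·5·√2) = 50/70.71 = 0.7071, so ∠PXZ = 45°.

Therefore, the measure of angle ∠PXZ = 45°.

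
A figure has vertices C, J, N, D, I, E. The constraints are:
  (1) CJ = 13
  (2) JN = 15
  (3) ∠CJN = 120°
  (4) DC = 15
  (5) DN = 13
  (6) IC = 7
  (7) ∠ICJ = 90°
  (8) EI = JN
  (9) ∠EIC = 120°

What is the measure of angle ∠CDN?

Step 1: By the law of cosines on triangle CJN: CN² = 13² + 15² − 2·13·15·cos(120°) = 589, so CN ≈ 24.27.
Step 2: By the inverse law of cosines on triangle CDN: cos(∠CDN) = (15² + 13² − 24.27²) / (2·15·13) = -195/390 = -0.5, so ∠CDN = 120°.

Therefore, the measure of angle ∠CDN = 120°.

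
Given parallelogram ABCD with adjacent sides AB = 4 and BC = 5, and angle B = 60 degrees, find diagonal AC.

The diagonal of a parallelogram can be found by treating two adjacent sides and the diagonal as a triangle.
Applying the law of cosines with sides 4, 5 and included angle 60°:
d^2 = 16 + 25 - 40*cos(60°) = 21
d = sqrt(21)

sqrt(21)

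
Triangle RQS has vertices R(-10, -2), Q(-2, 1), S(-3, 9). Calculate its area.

Using the Shoelace formula for a triangle:
Area = (1/2)|x0(y1 - y2) + x1(y2 - y0) + x2(y0 - y1)|
Area = (1/2)|-10(1 - 9) + -2(9 - -2) + -3(-2 - 1)|
Area = (1/2)|80 + -22 + 9|
Area = (1/2)|67|
Area = (1/2)(67)
Area = 67/2

67/2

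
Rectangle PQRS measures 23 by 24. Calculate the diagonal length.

d = sqrt(23^2 + 24^2) = sqrt(1105)

sqrt(1105)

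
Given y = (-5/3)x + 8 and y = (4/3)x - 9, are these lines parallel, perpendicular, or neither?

Slope of line 1: m1 = -5/3
Slope of line 2: m2 = 4/3
m1 != m2 and m1*m2 = -20/9 != -1. Neither.

Neither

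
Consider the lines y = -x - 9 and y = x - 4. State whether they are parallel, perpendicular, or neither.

Slope of line 1: m1 = -1
Slope of line 2: m2 = 1
m1 * m2 = -1, so perpendicular.

Perpendicular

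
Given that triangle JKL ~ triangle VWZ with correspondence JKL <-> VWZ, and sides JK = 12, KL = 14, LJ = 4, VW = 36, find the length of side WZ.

Since the triangles are similar, the ratio of corresponding sides is constant.
Scale factor k = VW / JK = 36 / 12 = 3
WZ = k * KL = 3 * 14 = 42

42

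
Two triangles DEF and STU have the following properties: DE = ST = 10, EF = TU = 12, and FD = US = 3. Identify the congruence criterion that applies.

The given information provides:
DE = ST = 10, EF = TU = 12, and FD = US = 3
This matches the SSS congruence theorem.
All three pairs of corresponding sides are equal (Side-Side-Side).

SSS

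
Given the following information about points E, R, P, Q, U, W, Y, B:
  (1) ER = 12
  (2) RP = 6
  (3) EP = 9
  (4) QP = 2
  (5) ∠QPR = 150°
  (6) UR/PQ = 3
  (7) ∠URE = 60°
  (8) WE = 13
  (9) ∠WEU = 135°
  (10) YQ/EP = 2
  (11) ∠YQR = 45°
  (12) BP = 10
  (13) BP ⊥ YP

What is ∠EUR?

From the given relations: UR = 3·PQ = 3·2 = 6.
Step 1: By the law of cosines on triangle URE: UE² = 6² + 12² − 2·6·12·cos(60°) = 108, so UE = 6·√3.
Step 2: By the inverse law of cosines on triangle EUR: cos(∠EUR) = ((6·√3)² + 6² − 12²) / (2·6·√3·6) = 0/124.71 = 0, so ∠EUR = 90°.

Therefore, the measure of angle ∠EUR = 90°.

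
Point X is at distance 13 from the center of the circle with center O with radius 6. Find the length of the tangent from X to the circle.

tangent = √(d² - r²) = √(13² - 6²) = √(169 - 36) = √133 = sqrt(133)

sqrt(133)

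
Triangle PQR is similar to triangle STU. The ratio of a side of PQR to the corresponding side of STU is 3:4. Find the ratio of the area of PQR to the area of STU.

Area scales with the square of linear dimensions. If every length is multiplied by 3/4, then the area is multiplied by (3/4)^2 = 9/16.
The area ratio is 9:16.

9:16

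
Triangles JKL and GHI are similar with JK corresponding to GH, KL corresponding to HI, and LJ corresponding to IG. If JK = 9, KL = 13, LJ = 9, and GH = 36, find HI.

Similar triangles have proportional sides. Setting up the proportion:
GH / JK = HI / KL
36 / 9 = HI / 13
HI = 13 * 36 / 9 = 52.

52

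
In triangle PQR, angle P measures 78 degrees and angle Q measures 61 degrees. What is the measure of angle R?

angle R = 180 - 78 - 61 = 41 degrees.

41 degrees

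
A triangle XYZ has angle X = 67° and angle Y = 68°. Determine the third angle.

By the triangle angle sum property, the three interior angles of any triangle add up to 180°.
We know angle X = 67° and angle Y = 68°, so their sum is 135°.
Therefore angle Z = 180° - 135° = 45°.

45 degrees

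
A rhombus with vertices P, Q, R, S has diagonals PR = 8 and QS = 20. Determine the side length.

In a rhombus, the diagonals bisect each other perpendicularly, creating four congruent right triangles.
Each triangle has legs 4 (half of 8) and 10 (half of 20).
The hypotenuse of each right triangle is a side of the rhombus:
side = sqrt(4^2 + 10^2) = sqrt(116) = 2*sqrt(29)

2*sqrt(29)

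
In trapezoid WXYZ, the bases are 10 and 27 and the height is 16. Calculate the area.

Area of a trapezoid = (base1 + base2) * height / 2
Area = (10 + 27) * 16 / 2
Area = 37 * 16 / 2
Area = 592 / 2
Area = 296

296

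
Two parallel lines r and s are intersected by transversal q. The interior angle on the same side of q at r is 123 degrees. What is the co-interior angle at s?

Co-interior angles sum to 180: 180 - 123 = 57 degrees.

57 degrees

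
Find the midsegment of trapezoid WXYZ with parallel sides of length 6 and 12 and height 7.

The midsegment (median) of a trapezoid connects the midpoints of the non-parallel sides.
Its length is the average of the two bases: (6 + 12) / 2 = 9.

9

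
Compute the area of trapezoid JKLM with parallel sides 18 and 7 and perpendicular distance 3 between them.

A trapezoid's area equals the midsegment times the height.
The midsegment is (18 + 7) / 2 = 25/2.
Area = 25/2 * 3 = 75/2.

75/2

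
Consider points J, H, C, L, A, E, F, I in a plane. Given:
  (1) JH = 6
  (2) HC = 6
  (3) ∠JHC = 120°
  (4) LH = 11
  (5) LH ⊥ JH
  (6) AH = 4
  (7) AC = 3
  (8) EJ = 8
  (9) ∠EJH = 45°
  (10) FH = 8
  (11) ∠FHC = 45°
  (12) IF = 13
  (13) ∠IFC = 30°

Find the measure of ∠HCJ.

Step 1: By the law of cosines on triangle CHJ: CJ² = 6² + 6² − 2·6·6·cos(120°) = 108, so CJ = 6·√3.
Step 2: By the inverse law of cosines on triangle HCJ: cos(∠HCJ) = (6² + (6·√3)² − 6²) / (2·6·6·√3) = 108/124.71 = 0.866, so ∠HCJ = 30°.

Therefore, the measure of angle ∠HCJ = 30°.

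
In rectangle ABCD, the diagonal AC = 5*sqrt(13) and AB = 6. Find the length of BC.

b = sqrt(d^2 - a^2) = sqrt(325 - 36) = sqrt(289) = 17

17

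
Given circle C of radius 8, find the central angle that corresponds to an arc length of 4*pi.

θ = 360 × 4*pi / (2π × 8) = 90° (rearranging arc length formula).

90°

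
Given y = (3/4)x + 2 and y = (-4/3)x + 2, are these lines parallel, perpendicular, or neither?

Slope of line 1: m1 = 3/4
Slope of line 2: m2 = -4/3
Two lines are perpendicular when the product of their slopes is -1 (negative reciprocals).
m1 * m2 = (3/4) * (-4/3) = -1, confirming perpendicularity.

Perpendicular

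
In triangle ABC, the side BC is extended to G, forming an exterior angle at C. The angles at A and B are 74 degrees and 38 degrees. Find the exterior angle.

By the exterior angle theorem, an exterior angle of a triangle equals the sum of the two remote interior angles.
Exterior angle = angle A + angle B
Exterior angle = 74 + 38 = 112 degrees

112 degrees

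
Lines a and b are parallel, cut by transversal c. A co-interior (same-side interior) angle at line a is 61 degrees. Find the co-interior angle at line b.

Co-interior angles sum to 180: 180 - 61 = 119 degrees.

119 degrees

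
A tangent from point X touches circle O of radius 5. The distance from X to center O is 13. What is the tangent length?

The tangent, radius, and line from the external point to the center form a right triangle.
The right angle is where the tangent meets the radius.
By the Pythagorean theorem: tangent² + 5² = 13²
tangent² = 169 - 25 = 144
tangent = 12

12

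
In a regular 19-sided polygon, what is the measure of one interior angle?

Each interior angle of a regular n-gon is (n - 2) * 180 / n.
For n = 19: (19 - 2) * 180 / 19 = 3060/19 = 3060/19 degrees.

3060/19 degrees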